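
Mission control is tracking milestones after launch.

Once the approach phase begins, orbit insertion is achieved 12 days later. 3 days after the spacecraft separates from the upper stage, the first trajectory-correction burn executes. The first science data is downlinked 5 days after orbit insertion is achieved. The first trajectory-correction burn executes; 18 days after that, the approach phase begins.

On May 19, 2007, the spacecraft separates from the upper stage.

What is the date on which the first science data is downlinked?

The spacecraft separates from the upper stage: May 19, 2007.
The first trajectory-correction burn executes: May 19, 2007 + 3 days = May 22, 2007.
The approach phase begins: May 22, 2007 + 18 days = Jun 9, 2007.
Orbit insertion is achieved: Jun 9, 2007 + 12 days = Jun 21, 2007.
The first science data is downlinked: Jun 21, 2007 + 5 days = Jun 26, 2007.

Jun 26, 2007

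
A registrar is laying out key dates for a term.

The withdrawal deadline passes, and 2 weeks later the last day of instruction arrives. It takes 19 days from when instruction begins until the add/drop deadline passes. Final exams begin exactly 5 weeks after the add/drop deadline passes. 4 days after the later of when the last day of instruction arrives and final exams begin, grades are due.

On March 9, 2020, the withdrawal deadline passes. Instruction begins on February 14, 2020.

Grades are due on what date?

April 12, 2020

The withdrawal deadline passes: Mar 9, 2020.
The last day of instruction arrives: Mar 9, 2020 + 2 weeks = Mar 23, 2020.
Instruction begins: Feb 14, 2020.
The add/drop deadline passes: Feb 14, 2020 + 19 days = Mar 4, 2020.
Final exams begin: Mar 4, 2020 + 5 weeks = Apr 8, 2020.
Both prerequisites met — the last day of instruction arrives (Mar 23, 2020), final exams begin (Apr 8, 2020); the later is Apr 8, 2020.
Grades are due: Apr 8, 2020 + 4 days = Apr 12, 2020.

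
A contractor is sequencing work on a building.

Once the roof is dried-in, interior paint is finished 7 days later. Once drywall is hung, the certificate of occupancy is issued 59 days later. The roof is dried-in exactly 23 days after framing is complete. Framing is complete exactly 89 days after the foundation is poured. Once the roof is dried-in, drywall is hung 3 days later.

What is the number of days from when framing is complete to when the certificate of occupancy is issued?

85 days

Causal path: framing is complete → the roof is dried-in → drywall is hung → the certificate of occupancy is issued.
Total delay along the path: 23 + 3 + 59 = 85 days.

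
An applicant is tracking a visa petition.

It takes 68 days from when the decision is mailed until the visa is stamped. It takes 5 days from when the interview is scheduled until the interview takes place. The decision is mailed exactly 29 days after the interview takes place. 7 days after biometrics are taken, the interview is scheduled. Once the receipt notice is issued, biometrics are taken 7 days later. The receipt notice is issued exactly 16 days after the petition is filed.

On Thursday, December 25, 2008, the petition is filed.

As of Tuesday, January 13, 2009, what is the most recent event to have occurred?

The receipt notice is issued

The petition is filed: Dec 25, 2008.
The receipt notice is issued: Dec 25, 2008 + 16 days = Jan 10, 2009.
Biometrics are taken: Jan 10, 2009 + 7 days = Jan 17, 2009.
The interview is scheduled: Jan 17, 2009 + 7 days = Jan 24, 2009.
The interview takes place: Jan 24, 2009 + 5 days = Jan 29, 2009.
The decision is mailed: Jan 29, 2009 + 29 days = Feb 27, 2009.
The visa is stamped: Feb 27, 2009 + 68 days = May 6, 2009.
Jan 13, 2009 falls between when the receipt notice is issued (Jan 10, 2009) and when biometrics are taken (Jan 17, 2009).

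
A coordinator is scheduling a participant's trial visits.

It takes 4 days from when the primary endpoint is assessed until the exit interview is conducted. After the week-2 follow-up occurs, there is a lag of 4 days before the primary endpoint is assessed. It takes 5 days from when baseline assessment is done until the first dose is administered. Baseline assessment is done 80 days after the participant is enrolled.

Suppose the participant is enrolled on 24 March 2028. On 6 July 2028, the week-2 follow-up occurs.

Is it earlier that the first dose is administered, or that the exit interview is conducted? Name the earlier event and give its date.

The participant is enrolled: Mar 24, 2028.
Baseline assessment is done: Mar 24, 2028 + 80 days = Jun 12, 2028.
The first dose is administered: Jun 12, 2028 + 5 days = Jun 17, 2028.
The week-2 follow-up occurs: Jul 6, 2028.
The primary endpoint is assessed: Jul 6, 2028 + 4 days = Jul 10, 2028.
The exit interview is conducted: Jul 10, 2028 + 4 days = Jul 14, 2028.
Comparing: the first dose is administered on Jun 17, 2028 vs the exit interview is conducted on Jul 14, 2028. Earlier: the first dose is administered.

The first dose is administered — 17 June 2028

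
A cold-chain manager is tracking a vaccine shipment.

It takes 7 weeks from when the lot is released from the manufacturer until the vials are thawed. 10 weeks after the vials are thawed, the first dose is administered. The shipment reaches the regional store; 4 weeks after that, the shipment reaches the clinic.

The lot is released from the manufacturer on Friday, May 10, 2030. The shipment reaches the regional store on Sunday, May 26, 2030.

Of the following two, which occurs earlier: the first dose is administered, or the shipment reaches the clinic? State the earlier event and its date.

The shipment reaches the clinic — Sunday, June 23, 2030

The lot is released from the manufacturer: May 10, 2030.
The vials are thawed: May 10, 2030 + 7 weeks = Jun 28, 2030.
The first dose is administered: Jun 28, 2030 + 10 weeks = Sep 6, 2030.
The shipment reaches the regional store: May 26, 2030.
The shipment reaches the clinic: May 26, 2030 + 4 weeks = Jun 23, 2030.
Comparing: the first dose is administered on Sep 6, 2030 vs the shipment reaches the clinic on Jun 23, 2030. Earlier: the shipment reaches the clinic.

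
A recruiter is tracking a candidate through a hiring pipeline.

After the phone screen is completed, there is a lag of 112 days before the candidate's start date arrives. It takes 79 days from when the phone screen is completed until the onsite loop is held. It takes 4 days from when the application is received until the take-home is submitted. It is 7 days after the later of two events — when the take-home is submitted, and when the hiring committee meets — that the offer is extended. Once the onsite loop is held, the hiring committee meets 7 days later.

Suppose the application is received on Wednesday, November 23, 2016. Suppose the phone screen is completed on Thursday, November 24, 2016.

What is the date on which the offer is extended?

Saturday, February 25, 2017

The application is received: Nov 23, 2016.
The take-home is submitted: Nov 23, 2016 + 4 days = Nov 27, 2016.
The phone screen is completed: Nov 24, 2016.
The onsite loop is held: Nov 24, 2016 + 79 days = Feb 11, 2017.
The hiring committee meets: Feb 11, 2017 + 7 days = Feb 18, 2017.
Both prerequisites met — the take-home is submitted (Nov 27, 2016), the hiring committee meets (Feb 18, 2017); the later is Feb 18, 2017.
The offer is extended: Feb 18, 2017 + 7 days = Feb 25, 2017.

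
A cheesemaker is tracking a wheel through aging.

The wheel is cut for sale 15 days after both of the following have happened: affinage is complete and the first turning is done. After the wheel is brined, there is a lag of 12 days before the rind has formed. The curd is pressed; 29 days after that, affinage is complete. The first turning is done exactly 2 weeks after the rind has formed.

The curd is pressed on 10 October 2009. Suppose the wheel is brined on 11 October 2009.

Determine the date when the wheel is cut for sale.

The curd is pressed: Oct 10, 2009.
Affinage is complete: Oct 10, 2009 + 29 days = Nov 8, 2009.
The wheel is brined: Oct 11, 2009.
The rind has formed: Oct 11, 2009 + 12 days = Oct 23, 2009.
The first turning is done: Oct 23, 2009 + 2 weeks = Nov 6, 2009.
Both prerequisites met — affinage is complete (Nov 8, 2009), the first turning is done (Nov 6, 2009); the later is Nov 8, 2009.
The wheel is cut for sale: Nov 8, 2009 + 15 days = Nov 23, 2009.

23 November 2009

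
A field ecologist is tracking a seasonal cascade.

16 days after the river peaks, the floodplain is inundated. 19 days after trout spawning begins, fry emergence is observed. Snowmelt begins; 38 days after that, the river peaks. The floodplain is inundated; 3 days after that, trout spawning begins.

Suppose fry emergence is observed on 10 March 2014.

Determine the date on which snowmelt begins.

24 December 2013

Fry emergence is observed: Mar 10, 2014.
Trout spawning begins: Mar 10, 2014 − 19 days = Feb 19, 2014.
The floodplain is inundated: Feb 19, 2014 − 3 days = Feb 16, 2014.
The river peaks: Feb 16, 2014 − 16 days = Jan 31, 2014.
Snowmelt begins: Jan 31, 2014 − 38 days = Dec 24, 2013.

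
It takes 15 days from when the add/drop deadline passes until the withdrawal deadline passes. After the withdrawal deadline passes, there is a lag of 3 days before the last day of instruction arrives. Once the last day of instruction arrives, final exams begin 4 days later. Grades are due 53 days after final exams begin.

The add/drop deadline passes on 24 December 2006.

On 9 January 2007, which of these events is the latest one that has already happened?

The withdrawal deadline passes

The add/drop deadline passes: Dec 24, 2006.
The withdrawal deadline passes: Dec 24, 2006 + 15 days = Jan 8, 2007.
The last day of instruction arrives: Jan 8, 2007 + 3 days = Jan 11, 2007.
Final exams begin: Jan 11, 2007 + 4 days = Jan 15, 2007.
Grades are due: Jan 15, 2007 + 53 days = Mar 9, 2007.
Jan 9, 2007 falls between when the withdrawal deadline passes (Jan 8, 2007) and when the last day of instruction arrives (Jan 11, 2007).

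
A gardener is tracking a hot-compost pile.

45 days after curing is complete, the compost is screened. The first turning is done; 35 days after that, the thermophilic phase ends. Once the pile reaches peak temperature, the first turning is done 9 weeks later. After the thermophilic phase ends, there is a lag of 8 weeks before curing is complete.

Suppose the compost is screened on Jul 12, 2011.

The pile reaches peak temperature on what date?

The compost is screened: Jul 12, 2011.
Curing is complete: Jul 12, 2011 − 45 days = May 28, 2011.
The thermophilic phase ends: May 28, 2011 − 8 weeks = Apr 2, 2011.
The first turning is done: Apr 2, 2011 − 35 days = Feb 26, 2011.
The pile reaches peak temperature: Feb 26, 2011 − 9 weeks = Dec 25, 2010.

Dec 25, 2010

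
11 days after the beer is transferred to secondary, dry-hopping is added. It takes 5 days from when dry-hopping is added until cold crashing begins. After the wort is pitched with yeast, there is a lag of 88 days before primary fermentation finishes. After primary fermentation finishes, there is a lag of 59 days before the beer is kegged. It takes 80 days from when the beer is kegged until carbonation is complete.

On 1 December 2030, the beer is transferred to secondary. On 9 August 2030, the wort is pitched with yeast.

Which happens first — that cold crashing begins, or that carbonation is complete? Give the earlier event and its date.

Cold crashing begins — 17 December 2030

The beer is transferred to secondary: Dec 1, 2030.
Dry-hopping is added: Dec 1, 2030 + 11 days = Dec 12, 2030.
Cold crashing begins: Dec 12, 2030 + 5 days = Dec 17, 2030.
The wort is pitched with yeast: Aug 9, 2030.
Primary fermentation finishes: Aug 9, 2030 + 88 days = Nov 5, 2030.
The beer is kegged: Nov 5, 2030 + 59 days = Jan 3, 2031.
Carbonation is complete: Jan 3, 2031 + 80 days = Mar 24, 2031.
Comparing: cold crashing begins on Dec 17, 2030 vs carbonation is complete on Mar 24, 2031. Earlier: cold crashing begins.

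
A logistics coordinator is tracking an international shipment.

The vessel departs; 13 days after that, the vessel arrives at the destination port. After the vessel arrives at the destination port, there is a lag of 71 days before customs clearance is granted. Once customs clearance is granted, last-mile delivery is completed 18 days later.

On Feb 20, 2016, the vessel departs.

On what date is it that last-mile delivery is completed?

Jun 1, 2016

The vessel departs: Feb 20, 2016.
The vessel arrives at the destination port: Feb 20, 2016 + 13 days = Mar 4, 2016.
Customs clearance is granted: Mar 4, 2016 + 71 days = May 14, 2016.
Last-mile delivery is completed: May 14, 2016 + 18 days = Jun 1, 2016.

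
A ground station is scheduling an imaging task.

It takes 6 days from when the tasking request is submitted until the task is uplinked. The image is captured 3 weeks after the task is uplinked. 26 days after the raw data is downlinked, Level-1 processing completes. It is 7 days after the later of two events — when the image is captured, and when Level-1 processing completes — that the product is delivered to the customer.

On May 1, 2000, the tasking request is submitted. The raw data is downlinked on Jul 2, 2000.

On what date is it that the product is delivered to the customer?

Aug 4, 2000

The tasking request is submitted: May 1, 2000.
The task is uplinked: May 1, 2000 + 6 days = May 7, 2000.
The image is captured: May 7, 2000 + 3 weeks = May 28, 2000.
The raw data is downlinked: Jul 2, 2000.
Level-1 processing completes: Jul 2, 2000 + 26 days = Jul 28, 2000.
Both prerequisites met — the image is captured (May 28, 2000), Level-1 processing completes (Jul 28, 2000); the later is Jul 28, 2000.
The product is delivered to the customer: Jul 28, 2000 + 7 days = Aug 4, 2000.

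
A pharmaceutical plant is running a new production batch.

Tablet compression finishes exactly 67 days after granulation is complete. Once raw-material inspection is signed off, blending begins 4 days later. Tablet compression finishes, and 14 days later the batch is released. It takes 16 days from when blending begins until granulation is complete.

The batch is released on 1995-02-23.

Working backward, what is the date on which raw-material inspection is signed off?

The batch is released: Feb 23, 1995.
Tablet compression finishes: Feb 23, 1995 − 14 days = Feb 9, 1995.
Granulation is complete: Feb 9, 1995 − 67 days = Dec 4, 1994.
Blending begins: Dec 4, 1994 − 16 days = Nov 18, 1994.
Raw-material inspection is signed off: Nov 18, 1994 − 4 days = Nov 14, 1994.

1994-11-14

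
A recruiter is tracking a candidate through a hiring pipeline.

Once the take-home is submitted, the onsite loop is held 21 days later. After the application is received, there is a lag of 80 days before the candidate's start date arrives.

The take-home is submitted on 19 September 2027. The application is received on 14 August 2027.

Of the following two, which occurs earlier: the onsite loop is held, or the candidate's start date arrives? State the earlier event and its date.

The take-home is submitted: Sep 19, 2027.
The onsite loop is held: Sep 19, 2027 + 21 days = Oct 10, 2027.
The application is received: Aug 14, 2027.
The candidate's start date arrives: Aug 14, 2027 + 80 days = Nov 2, 2027.
Comparing: the onsite loop is held on Oct 10, 2027 vs the candidate's start date arrives on Nov 2, 2027. Earlier: the onsite loop is held.

The onsite loop is held — 10 October 2027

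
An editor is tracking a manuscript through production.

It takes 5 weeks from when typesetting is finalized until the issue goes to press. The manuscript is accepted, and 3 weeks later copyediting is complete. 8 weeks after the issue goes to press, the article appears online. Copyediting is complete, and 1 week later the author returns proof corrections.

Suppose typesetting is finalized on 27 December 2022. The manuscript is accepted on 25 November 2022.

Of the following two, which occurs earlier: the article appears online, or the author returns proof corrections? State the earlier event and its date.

Typesetting is finalized: Dec 27, 2022.
The issue goes to press: Dec 27, 2022 + 5 weeks = Jan 31, 2023.
The article appears online: Jan 31, 2023 + 8 weeks = Mar 28, 2023.
The manuscript is accepted: Nov 25, 2022.
Copyediting is complete: Nov 25, 2022 + 3 weeks = Dec 16, 2022.
The author returns proof corrections: Dec 16, 2022 + 1 week = Dec 23, 2022.
Comparing: the article appears online on Mar 28, 2023 vs the author returns proof corrections on Dec 23, 2022. Earlier: the author returns proof corrections.

The author returns proof corrections — 23 December 2022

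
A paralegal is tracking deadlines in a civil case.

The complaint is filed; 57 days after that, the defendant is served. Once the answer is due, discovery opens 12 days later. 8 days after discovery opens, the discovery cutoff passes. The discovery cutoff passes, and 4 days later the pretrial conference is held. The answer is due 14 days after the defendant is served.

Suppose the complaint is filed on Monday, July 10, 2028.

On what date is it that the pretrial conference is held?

Friday, October 13, 2028

The complaint is filed: Jul 10, 2028.
The defendant is served: Jul 10, 2028 + 57 days = Sep 5, 2028.
The answer is due: Sep 5, 2028 + 14 days = Sep 19, 2028.
Discovery opens: Sep 19, 2028 + 12 days = Oct 1, 2028.
The discovery cutoff passes: Oct 1, 2028 + 8 days = Oct 9, 2028.
The pretrial conference is held: Oct 9, 2028 + 4 days = Oct 13, 2028.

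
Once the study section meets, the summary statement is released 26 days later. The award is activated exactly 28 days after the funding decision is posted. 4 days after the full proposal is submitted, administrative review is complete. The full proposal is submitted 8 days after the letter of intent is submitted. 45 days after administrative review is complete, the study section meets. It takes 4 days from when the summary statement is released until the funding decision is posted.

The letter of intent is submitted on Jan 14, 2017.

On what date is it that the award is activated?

May 9, 2017

The letter of intent is submitted: Jan 14, 2017.
The full proposal is submitted: Jan 14, 2017 + 8 days = Jan 22, 2017.
Administrative review is complete: Jan 22, 2017 + 4 days = Jan 26, 2017.
The study section meets: Jan 26, 2017 + 45 days = Mar 12, 2017.
The summary statement is released: Mar 12, 2017 + 26 days = Apr 7, 2017.
The funding decision is posted: Apr 7, 2017 + 4 days = Apr 11, 2017.
The award is activated: Apr 11, 2017 + 28 days = May 9, 2017.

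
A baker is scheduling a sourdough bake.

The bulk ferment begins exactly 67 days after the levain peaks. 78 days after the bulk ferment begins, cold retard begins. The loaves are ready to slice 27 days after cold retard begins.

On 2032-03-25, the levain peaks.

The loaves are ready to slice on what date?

2032-09-13

The levain peaks: Mar 25, 2032.
The bulk ferment begins: Mar 25, 2032 + 67 days = May 31, 2032.
Cold retard begins: May 31, 2032 + 78 days = Aug 17, 2032.
The loaves are ready to slice: Aug 17, 2032 + 27 days = Sep 13, 2032.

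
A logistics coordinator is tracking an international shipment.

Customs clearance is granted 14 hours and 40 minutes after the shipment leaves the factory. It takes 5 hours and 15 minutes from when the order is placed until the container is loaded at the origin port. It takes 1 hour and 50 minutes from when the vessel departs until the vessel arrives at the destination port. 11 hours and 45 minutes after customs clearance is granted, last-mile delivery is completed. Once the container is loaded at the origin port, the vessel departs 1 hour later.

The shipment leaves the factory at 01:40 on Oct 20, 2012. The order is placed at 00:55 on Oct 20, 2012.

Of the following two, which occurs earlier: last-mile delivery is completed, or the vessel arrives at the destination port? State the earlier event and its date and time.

The vessel arrives at the destination port — 09:00 on Oct 20, 2012

The shipment leaves the factory: 01:40 Oct 20, 2012.
Customs clearance is granted: 01:40 Oct 20, 2012 + 14h40m = 16:20 Oct 20, 2012.
Last-mile delivery is completed: 16:20 Oct 20, 2012 + 11h45m = 04:05 Oct 21, 2012.
The order is placed: 00:55 Oct 20, 2012.
The container is loaded at the origin port: 00:55 Oct 20, 2012 + 5h15m = 06:10 Oct 20, 2012.
The vessel departs: 06:10 Oct 20, 2012 + 1h = 07:10 Oct 20, 2012.
The vessel arrives at the destination port: 07:10 Oct 20, 2012 + 1h50m = 09:00 Oct 20, 2012.
Comparing: last-mile delivery is completed at 04:05 Oct 21, 2012 vs the vessel arrives at the destination port at 09:00 Oct 20, 2012. Earlier: the vessel arrives at the destination port.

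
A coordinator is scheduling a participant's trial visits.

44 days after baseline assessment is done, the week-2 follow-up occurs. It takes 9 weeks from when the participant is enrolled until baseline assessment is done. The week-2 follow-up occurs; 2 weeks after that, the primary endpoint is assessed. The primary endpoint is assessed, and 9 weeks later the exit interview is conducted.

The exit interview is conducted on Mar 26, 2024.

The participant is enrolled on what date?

The exit interview is conducted: Mar 26, 2024.
The primary endpoint is assessed: Mar 26, 2024 − 9 weeks = Jan 23, 2024.
The week-2 follow-up occurs: Jan 23, 2024 − 2 weeks = Jan 9, 2024.
Baseline assessment is done: Jan 9, 2024 − 44 days = Nov 26, 2023.
The participant is enrolled: Nov 26, 2023 − 9 weeks = Sep 24, 2023.

Sep 24, 2023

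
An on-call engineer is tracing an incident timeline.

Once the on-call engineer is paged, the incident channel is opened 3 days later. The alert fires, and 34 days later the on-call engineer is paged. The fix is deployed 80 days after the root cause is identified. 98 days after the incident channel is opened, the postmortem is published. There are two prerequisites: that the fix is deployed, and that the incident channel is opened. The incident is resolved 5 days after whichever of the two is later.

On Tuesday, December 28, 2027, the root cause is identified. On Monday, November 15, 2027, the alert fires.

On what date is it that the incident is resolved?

Wednesday, March 22, 2028

The root cause is identified: Dec 28, 2027.
The fix is deployed: Dec 28, 2027 + 80 days = Mar 17, 2028.
The alert fires: Nov 15, 2027.
The on-call engineer is paged: Nov 15, 2027 + 34 days = Dec 19, 2027.
The incident channel is opened: Dec 19, 2027 + 3 days = Dec 22, 2027.
Both prerequisites met — the fix is deployed (Mar 17, 2028), the incident channel is opened (Dec 22, 2027); the later is Mar 17, 2028.
The incident is resolved: Mar 17, 2028 + 5 days = Mar 22, 2028.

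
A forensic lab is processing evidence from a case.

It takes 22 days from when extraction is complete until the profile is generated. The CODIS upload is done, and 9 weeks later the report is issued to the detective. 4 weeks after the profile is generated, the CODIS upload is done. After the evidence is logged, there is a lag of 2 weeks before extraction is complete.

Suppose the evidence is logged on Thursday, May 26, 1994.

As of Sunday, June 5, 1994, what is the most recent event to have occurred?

The evidence is logged

The evidence is logged: May 26, 1994.
Extraction is complete: May 26, 1994 + 2 weeks = Jun 9, 1994.
The profile is generated: Jun 9, 1994 + 22 days = Jul 1, 1994.
The CODIS upload is done: Jul 1, 1994 + 4 weeks = Jul 29, 1994.
The report is issued to the detective: Jul 29, 1994 + 9 weeks = Sep 30, 1994.
Jun 5, 1994 falls between when the evidence is logged (May 26, 1994) and when extraction is complete (Jun 9, 1994).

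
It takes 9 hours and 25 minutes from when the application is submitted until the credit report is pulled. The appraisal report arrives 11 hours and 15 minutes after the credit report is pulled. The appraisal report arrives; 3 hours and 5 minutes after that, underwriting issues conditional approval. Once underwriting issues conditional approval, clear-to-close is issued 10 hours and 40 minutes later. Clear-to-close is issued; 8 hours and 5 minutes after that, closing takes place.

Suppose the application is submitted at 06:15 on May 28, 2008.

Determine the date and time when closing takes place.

The application is submitted: 06:15 May 28, 2008.
The credit report is pulled: 06:15 May 28, 2008 + 9h25m = 15:40 May 28, 2008.
The appraisal report arrives: 15:40 May 28, 2008 + 11h15m = 02:55 May 29, 2008.
Underwriting issues conditional approval: 02:55 May 29, 2008 + 3h05m = 06:00 May 29, 2008.
Clear-to-close is issued: 06:00 May 29, 2008 + 10h40m = 16:40 May 29, 2008.
Closing takes place: 16:40 May 29, 2008 + 8h05m = 00:45 May 30, 2008.

00:45 on May 30, 2008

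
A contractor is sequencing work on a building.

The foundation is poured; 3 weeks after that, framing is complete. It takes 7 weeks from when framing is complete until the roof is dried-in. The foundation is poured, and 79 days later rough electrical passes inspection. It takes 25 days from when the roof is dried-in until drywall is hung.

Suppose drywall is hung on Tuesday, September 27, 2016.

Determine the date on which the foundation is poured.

Drywall is hung: Sep 27, 2016.
The roof is dried-in: Sep 27, 2016 − 25 days = Sep 2, 2016.
Framing is complete: Sep 2, 2016 − 7 weeks = Jul 15, 2016.
The foundation is poured: Jul 15, 2016 − 3 weeks = Jun 24, 2016.

Friday, June 24, 2016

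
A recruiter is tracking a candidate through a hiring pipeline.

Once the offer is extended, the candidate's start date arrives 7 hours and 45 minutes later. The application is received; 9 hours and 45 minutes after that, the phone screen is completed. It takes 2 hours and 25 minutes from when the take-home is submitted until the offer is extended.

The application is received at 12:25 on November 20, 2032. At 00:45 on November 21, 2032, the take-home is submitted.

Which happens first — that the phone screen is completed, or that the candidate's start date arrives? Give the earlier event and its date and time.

The phone screen is completed — 22:10 on November 20, 2032

The application is received: 12:25 Nov 20, 2032.
The phone screen is completed: 12:25 Nov 20, 2032 + 9h45m = 22:10 Nov 20, 2032.
The take-home is submitted: 00:45 Nov 21, 2032.
The offer is extended: 00:45 Nov 21, 2032 + 2h25m = 03:10 Nov 21, 2032.
The candidate's start date arrives: 03:10 Nov 21, 2032 + 7h45m = 10:55 Nov 21, 2032.
Comparing: the phone screen is completed at 22:10 Nov 20, 2032 vs the candidate's start date arrives at 10:55 Nov 21, 2032. Earlier: the phone screen is completed.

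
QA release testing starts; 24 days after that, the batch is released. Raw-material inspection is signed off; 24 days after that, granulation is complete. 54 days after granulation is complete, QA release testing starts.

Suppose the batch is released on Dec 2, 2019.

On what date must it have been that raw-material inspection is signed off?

Aug 22, 2019

The batch is released: Dec 2, 2019.
QA release testing starts: Dec 2, 2019 − 24 days = Nov 8, 2019.
Granulation is complete: Nov 8, 2019 − 54 days = Sep 15, 2019.
Raw-material inspection is signed off: Sep 15, 2019 − 24 days = Aug 22, 2019.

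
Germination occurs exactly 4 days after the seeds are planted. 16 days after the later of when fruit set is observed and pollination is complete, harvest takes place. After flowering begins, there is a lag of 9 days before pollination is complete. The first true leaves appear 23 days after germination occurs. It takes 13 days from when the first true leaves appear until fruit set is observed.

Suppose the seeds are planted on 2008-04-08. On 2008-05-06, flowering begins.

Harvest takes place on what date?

The seeds are planted: Apr 8, 2008.
Germination occurs: Apr 8, 2008 + 4 days = Apr 12, 2008.
The first true leaves appear: Apr 12, 2008 + 23 days = May 5, 2008.
Fruit set is observed: May 5, 2008 + 13 days = May 18, 2008.
Flowering begins: May 6, 2008.
Pollination is complete: May 6, 2008 + 9 days = May 15, 2008.
Both prerequisites met — fruit set is observed (May 18, 2008), pollination is complete (May 15, 2008); the later is May 18, 2008.
Harvest takes place: May 18, 2008 + 16 days = Jun 3, 2008.

2008-06-03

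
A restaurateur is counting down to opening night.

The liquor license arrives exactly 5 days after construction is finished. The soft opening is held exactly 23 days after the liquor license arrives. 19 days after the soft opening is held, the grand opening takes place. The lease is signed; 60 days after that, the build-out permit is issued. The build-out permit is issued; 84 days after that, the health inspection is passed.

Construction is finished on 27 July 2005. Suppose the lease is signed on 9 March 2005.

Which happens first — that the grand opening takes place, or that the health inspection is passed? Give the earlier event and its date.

Construction is finished: Jul 27, 2005.
The liquor license arrives: Jul 27, 2005 + 5 days = Aug 1, 2005.
The soft opening is held: Aug 1, 2005 + 23 days = Aug 24, 2005.
The grand opening takes place: Aug 24, 2005 + 19 days = Sep 12, 2005.
The lease is signed: Mar 9, 2005.
The build-out permit is issued: Mar 9, 2005 + 60 days = May 8, 2005.
The health inspection is passed: May 8, 2005 + 84 days = Jul 31, 2005.
Comparing: the grand opening takes place on Sep 12, 2005 vs the health inspection is passed on Jul 31, 2005. Earlier: the health inspection is passed.

The health inspection is passed — 31 July 2005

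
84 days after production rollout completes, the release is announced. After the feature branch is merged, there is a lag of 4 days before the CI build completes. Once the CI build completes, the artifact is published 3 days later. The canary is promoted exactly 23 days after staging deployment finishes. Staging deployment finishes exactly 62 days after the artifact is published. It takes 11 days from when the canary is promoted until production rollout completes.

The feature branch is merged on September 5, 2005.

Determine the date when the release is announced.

March 11, 2006

The feature branch is merged: Sep 5, 2005.
The CI build completes: Sep 5, 2005 + 4 days = Sep 9, 2005.
The artifact is published: Sep 9, 2005 + 3 days = Sep 12, 2005.
Staging deployment finishes: Sep 12, 2005 + 62 days = Nov 13, 2005.
The canary is promoted: Nov 13, 2005 + 23 days = Dec 6, 2005.
Production rollout completes: Dec 6, 2005 + 11 days = Dec 17, 2005.
The release is announced: Dec 17, 2005 + 84 days = Mar 11, 2006.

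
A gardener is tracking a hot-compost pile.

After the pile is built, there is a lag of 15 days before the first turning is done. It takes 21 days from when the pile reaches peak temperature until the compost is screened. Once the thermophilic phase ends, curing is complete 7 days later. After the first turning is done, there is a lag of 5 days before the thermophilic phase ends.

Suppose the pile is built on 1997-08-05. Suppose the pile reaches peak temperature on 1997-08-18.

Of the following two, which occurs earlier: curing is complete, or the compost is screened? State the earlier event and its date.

Curing is complete — 1997-09-01

The pile is built: Aug 5, 1997.
The first turning is done: Aug 5, 1997 + 15 days = Aug 20, 1997.
The thermophilic phase ends: Aug 20, 1997 + 5 days = Aug 25, 1997.
Curing is complete: Aug 25, 1997 + 7 days = Sep 1, 1997.
The pile reaches peak temperature: Aug 18, 1997.
The compost is screened: Aug 18, 1997 + 21 days = Sep 8, 1997.
Comparing: curing is complete on Sep 1, 1997 vs the compost is screened on Sep 8, 1997. Earlier: curing is complete.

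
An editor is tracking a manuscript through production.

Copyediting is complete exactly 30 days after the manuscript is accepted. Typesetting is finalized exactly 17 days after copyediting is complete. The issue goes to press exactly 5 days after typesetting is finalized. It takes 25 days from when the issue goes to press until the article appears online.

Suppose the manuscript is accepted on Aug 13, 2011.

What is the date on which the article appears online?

Oct 29, 2011

The manuscript is accepted: Aug 13, 2011.
Copyediting is complete: Aug 13, 2011 + 30 days = Sep 12, 2011.
Typesetting is finalized: Sep 12, 2011 + 17 days = Sep 29, 2011.
The issue goes to press: Sep 29, 2011 + 5 days = Oct 4, 2011.
The article appears online: Oct 4, 2011 + 25 days = Oct 29, 2011.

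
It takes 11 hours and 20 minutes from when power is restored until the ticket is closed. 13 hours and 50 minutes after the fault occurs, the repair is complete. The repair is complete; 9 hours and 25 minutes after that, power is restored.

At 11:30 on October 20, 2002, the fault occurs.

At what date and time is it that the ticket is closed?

The fault occurs: 11:30 Oct 20, 2002.
The repair is complete: 11:30 Oct 20, 2002 + 13h50m = 01:20 Oct 21, 2002.
Power is restored: 01:20 Oct 21, 2002 + 9h25m = 10:45 Oct 21, 2002.
The ticket is closed: 10:45 Oct 21, 2002 + 11h20m = 22:05 Oct 21, 2002.

22:05 on October 21, 2002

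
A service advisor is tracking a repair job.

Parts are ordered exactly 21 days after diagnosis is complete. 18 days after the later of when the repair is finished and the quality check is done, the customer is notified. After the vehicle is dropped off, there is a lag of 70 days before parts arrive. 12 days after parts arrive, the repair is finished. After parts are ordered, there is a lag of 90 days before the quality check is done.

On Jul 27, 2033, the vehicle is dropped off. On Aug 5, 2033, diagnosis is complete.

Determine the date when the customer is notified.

The vehicle is dropped off: Jul 27, 2033.
Parts arrive: Jul 27, 2033 + 70 days = Oct 5, 2033.
The repair is finished: Oct 5, 2033 + 12 days = Oct 17, 2033.
Diagnosis is complete: Aug 5, 2033.
Parts are ordered: Aug 5, 2033 + 21 days = Aug 26, 2033.
The quality check is done: Aug 26, 2033 + 90 days = Nov 24, 2033.
Both prerequisites met — the repair is finished (Oct 17, 2033), the quality check is done (Nov 24, 2033); the later is Nov 24, 2033.
The customer is notified: Nov 24, 2033 + 18 days = Dec 12, 2033.

Dec 12, 2033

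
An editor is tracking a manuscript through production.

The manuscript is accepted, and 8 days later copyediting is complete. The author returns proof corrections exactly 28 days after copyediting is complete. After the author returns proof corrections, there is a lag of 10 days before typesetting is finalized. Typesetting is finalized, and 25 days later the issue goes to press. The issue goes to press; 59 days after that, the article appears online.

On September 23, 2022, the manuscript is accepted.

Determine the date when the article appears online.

The manuscript is accepted: Sep 23, 2022.
Copyediting is complete: Sep 23, 2022 + 8 days = Oct 1, 2022.
The author returns proof corrections: Oct 1, 2022 + 28 days = Oct 29, 2022.
Typesetting is finalized: Oct 29, 2022 + 10 days = Nov 8, 2022.
The issue goes to press: Nov 8, 2022 + 25 days = Dec 3, 2022.
The article appears online: Dec 3, 2022 + 59 days = Jan 31, 2023.

January 31, 2023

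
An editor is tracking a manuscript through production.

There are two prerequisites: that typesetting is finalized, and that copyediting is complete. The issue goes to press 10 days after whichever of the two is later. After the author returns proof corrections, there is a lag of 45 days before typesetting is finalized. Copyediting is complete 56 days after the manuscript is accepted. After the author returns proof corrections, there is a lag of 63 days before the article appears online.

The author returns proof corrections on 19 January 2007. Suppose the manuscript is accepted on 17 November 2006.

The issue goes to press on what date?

15 March 2007

The author returns proof corrections: Jan 19, 2007.
Typesetting is finalized: Jan 19, 2007 + 45 days = Mar 5, 2007.
The manuscript is accepted: Nov 17, 2006.
Copyediting is complete: Nov 17, 2006 + 56 days = Jan 12, 2007.
Both prerequisites met — typesetting is finalized (Mar 5, 2007), copyediting is complete (Jan 12, 2007); the later is Mar 5, 2007.
The issue goes to press: Mar 5, 2007 + 10 days = Mar 15, 2007.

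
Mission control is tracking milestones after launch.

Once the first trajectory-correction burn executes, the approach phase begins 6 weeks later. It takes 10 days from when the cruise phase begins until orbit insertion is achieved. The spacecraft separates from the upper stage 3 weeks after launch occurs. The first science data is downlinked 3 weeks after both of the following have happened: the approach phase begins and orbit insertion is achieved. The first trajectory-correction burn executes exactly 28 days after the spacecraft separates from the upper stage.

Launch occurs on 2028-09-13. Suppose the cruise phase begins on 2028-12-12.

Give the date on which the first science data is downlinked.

Launch occurs: Sep 13, 2028.
The spacecraft separates from the upper stage: Sep 13, 2028 + 3 weeks = Oct 4, 2028.
The first trajectory-correction burn executes: Oct 4, 2028 + 28 days = Nov 1, 2028.
The approach phase begins: Nov 1, 2028 + 6 weeks = Dec 13, 2028.
The cruise phase begins: Dec 12, 2028.
Orbit insertion is achieved: Dec 12, 2028 + 10 days = Dec 22, 2028.
Both prerequisites met — the approach phase begins (Dec 13, 2028), orbit insertion is achieved (Dec 22, 2028); the later is Dec 22, 2028.
The first science data is downlinked: Dec 22, 2028 + 3 weeks = Jan 12, 2029.

2029-01-12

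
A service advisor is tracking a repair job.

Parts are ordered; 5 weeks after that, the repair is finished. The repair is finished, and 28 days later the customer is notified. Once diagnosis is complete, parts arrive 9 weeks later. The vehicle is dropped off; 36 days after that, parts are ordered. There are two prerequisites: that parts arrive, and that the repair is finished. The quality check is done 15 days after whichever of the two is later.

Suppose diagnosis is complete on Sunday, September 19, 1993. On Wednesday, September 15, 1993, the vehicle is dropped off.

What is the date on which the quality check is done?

Diagnosis is complete: Sep 19, 1993.
Parts arrive: Sep 19, 1993 + 9 weeks = Nov 21, 1993.
The vehicle is dropped off: Sep 15, 1993.
Parts are ordered: Sep 15, 1993 + 36 days = Oct 21, 1993.
The repair is finished: Oct 21, 1993 + 5 weeks = Nov 25, 1993.
Both prerequisites met — parts arrive (Nov 21, 1993), the repair is finished (Nov 25, 1993); the later is Nov 25, 1993.
The quality check is done: Nov 25, 1993 + 15 days = Dec 10, 1993.

Friday, December 10, 1993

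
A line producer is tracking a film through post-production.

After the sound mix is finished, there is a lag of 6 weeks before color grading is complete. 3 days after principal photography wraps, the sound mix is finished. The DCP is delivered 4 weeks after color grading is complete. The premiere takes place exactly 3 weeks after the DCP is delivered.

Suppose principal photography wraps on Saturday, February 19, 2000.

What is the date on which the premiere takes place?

Tuesday, May 23, 2000

Principal photography wraps: Feb 19, 2000.
The sound mix is finished: Feb 19, 2000 + 3 days = Feb 22, 2000.
Color grading is complete: Feb 22, 2000 + 6 weeks = Apr 4, 2000.
The DCP is delivered: Apr 4, 2000 + 4 weeks = May 2, 2000.
The premiere takes place: May 2, 2000 + 3 weeks = May 23, 2000.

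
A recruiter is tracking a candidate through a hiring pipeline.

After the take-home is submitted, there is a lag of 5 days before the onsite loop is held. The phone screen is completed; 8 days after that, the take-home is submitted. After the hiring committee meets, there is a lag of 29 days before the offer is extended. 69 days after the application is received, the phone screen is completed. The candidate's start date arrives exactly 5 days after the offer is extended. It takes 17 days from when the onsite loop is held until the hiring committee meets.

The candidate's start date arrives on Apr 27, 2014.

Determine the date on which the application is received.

The candidate's start date arrives: Apr 27, 2014.
The offer is extended: Apr 27, 2014 − 5 days = Apr 22, 2014.
The hiring committee meets: Apr 22, 2014 − 29 days = Mar 24, 2014.
The onsite loop is held: Mar 24, 2014 − 17 days = Mar 7, 2014.
The take-home is submitted: Mar 7, 2014 − 5 days = Mar 2, 2014.
The phone screen is completed: Mar 2, 2014 − 8 days = Feb 22, 2014.
The application is received: Feb 22, 2014 − 69 days = Dec 15, 2013.

Dec 15, 2013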